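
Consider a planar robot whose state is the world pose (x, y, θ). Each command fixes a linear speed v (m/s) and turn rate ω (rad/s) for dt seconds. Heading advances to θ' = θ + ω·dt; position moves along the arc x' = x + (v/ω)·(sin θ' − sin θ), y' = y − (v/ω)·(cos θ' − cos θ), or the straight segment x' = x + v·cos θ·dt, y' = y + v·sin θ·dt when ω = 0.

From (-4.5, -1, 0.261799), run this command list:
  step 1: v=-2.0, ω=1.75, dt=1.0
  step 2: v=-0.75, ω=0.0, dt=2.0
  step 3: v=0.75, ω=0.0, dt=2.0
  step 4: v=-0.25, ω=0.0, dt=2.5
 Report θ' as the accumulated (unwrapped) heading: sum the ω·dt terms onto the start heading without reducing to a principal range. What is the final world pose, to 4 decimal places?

step 1: θ'=2.0118 (R=-1.1429) → pose (-5.2377, -2.5917, 2.0118)
step 2: θ'=2.0118 (straight) → pose (-4.5975, -3.9482, 2.0118)
step 3: θ'=2.0118 (straight) → pose (-5.2377, -2.5917, 2.0118)
step 4: θ'=2.0118 (straight) → pose (-4.9709, -3.1569, 2.0118)

(-4.9709, -3.1569, 2.0118)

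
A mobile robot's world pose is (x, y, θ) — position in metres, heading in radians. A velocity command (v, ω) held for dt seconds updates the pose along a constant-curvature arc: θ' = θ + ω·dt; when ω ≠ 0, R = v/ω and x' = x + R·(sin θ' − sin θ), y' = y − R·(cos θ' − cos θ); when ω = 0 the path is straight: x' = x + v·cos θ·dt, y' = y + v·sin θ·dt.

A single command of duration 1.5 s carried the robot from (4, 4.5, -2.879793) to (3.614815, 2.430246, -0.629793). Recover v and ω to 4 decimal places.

Δθ = -0.629793 − -2.879793 = 2.250000
ω = Δθ/dt = 2.250000/1.5 = 1.5000
R = −Δy/(cos θ' − cos θ) = 1.1667
v = R·ω = 1.1667·1.5000 = 1.7500

v = 1.7500, ω = 1.5000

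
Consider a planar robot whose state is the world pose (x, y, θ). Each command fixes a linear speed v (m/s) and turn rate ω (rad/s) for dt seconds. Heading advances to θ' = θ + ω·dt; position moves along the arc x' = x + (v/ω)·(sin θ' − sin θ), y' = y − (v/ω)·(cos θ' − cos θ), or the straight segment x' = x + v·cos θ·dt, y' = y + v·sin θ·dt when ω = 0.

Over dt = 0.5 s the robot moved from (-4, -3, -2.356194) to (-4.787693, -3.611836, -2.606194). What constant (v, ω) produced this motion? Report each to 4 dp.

Δθ = -2.606194 − -2.356194 = -0.250000
ω = Δθ/dt = -0.250000/0.5 = -0.5000
R = Δx/(sin θ' − sin θ) = -4.0000
v = R·ω = -4.0000·-0.5000 = 2.0000

v = 2.0000, ω = -0.5000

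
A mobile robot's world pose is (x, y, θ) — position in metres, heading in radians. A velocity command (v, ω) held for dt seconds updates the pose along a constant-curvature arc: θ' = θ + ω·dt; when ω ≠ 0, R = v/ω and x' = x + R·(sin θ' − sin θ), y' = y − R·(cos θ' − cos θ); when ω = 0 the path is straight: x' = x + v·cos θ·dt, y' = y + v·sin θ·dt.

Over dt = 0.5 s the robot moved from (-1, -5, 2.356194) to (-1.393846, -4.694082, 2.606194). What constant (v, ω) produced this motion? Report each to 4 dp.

v = 1.0000, ω = 0.5000

Δθ = 2.606194 − 2.356194 = 0.250000
ω = Δθ/dt = 0.250000/0.5 = 0.5000
R = Δx/(sin θ' − sin θ) = 2.0000
v = R·ω = 2.0000·0.5000 = 1.0000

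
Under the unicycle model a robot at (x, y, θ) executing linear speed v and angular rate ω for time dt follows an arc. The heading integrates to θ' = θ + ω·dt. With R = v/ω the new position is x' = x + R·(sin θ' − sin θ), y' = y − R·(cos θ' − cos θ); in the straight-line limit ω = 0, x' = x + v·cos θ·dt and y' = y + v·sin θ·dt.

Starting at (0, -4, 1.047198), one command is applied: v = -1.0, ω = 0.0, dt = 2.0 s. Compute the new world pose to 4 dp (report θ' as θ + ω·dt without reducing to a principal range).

θ' = 1.0472 + 0.0·2.0 = 1.0472
ω = 0 → straight: x' = 0 + -1.0·cos(1.0472)·2.0 = -1.0000
y' = -4 + -1.0·sin(1.0472)·2.0 = -5.7321

(-1.0000, -5.7321, 1.0472)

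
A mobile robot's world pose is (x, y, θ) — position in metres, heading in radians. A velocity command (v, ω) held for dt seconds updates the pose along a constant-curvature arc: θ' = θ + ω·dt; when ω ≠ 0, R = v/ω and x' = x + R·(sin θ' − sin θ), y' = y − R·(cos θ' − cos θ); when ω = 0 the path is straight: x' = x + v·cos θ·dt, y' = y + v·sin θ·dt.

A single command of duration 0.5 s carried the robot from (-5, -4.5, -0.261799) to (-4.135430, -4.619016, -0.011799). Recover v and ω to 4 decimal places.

v = 1.7500, ω = 0.5000

Δθ = -0.011799 − -0.261799 = 0.250000
ω = Δθ/dt = 0.250000/0.5 = 0.5000
R = Δx/(sin θ' − sin θ) = 3.5000
v = R·ω = 3.5000·0.5000 = 1.7500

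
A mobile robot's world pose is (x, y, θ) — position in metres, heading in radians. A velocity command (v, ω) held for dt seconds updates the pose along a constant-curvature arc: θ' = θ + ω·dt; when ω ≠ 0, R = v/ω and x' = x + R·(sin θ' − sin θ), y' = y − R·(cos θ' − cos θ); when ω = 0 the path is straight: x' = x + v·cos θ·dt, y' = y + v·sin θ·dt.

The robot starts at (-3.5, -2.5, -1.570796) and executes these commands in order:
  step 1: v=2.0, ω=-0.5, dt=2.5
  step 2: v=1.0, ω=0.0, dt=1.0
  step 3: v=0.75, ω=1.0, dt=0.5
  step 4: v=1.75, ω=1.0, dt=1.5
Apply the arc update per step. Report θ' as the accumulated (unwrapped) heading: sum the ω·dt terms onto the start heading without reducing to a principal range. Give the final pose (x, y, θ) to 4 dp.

(-7.5000, -9.1975, -0.8208)

step 1: θ'=-2.8208 (R=-4.0000) → pose (-6.2387, -6.2959, -2.8208)
step 2: θ'=-2.8208 (straight) → pose (-7.1877, -6.6113, -2.8208)
step 3: θ'=-2.3208 (R=0.7500) → pose (-7.5000, -6.8118, -2.3208)
step 4: θ'=-0.8208 (R=1.7500) → pose (-7.5000, -9.1975, -0.8208)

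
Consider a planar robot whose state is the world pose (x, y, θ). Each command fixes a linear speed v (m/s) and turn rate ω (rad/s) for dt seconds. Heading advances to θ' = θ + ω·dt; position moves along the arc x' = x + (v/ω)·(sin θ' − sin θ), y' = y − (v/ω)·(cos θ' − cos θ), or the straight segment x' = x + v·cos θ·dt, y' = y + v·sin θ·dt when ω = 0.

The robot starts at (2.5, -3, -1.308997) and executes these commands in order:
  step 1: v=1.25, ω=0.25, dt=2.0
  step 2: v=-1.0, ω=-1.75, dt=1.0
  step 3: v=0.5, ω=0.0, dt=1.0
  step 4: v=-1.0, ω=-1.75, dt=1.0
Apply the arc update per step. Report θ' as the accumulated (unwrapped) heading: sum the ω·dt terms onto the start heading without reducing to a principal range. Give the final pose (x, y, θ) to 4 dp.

step 1: θ'=-0.8090 (R=5.0000) → pose (3.7117, -5.1570, -0.8090)
step 2: θ'=-2.5590 (R=0.5714) → pose (3.8107, -4.2854, -2.5590)
step 3: θ'=-2.5590 (straight) → pose (3.3932, -4.5605, -2.5590)
step 4: θ'=-4.3090 (R=0.5714) → pose (4.2332, -4.8134, -4.3090)

(4.2332, -4.8134, -4.3090)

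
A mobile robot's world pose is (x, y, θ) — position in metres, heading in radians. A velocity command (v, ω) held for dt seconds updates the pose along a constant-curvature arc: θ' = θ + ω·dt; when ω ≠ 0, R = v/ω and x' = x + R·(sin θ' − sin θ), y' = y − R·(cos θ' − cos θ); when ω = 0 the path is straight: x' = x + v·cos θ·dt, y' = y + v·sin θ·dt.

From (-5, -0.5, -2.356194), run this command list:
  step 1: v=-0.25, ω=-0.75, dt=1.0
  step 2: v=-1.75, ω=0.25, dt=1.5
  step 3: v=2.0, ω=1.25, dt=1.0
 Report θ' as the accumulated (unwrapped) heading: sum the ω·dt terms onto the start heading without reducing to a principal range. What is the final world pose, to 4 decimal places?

step 1: θ'=-3.1062 (R=0.3333) → pose (-4.7761, -0.4026, -3.1062)
step 2: θ'=-2.7312 (R=-7.0000) → pose (-2.2310, 0.1743, -2.7312)
step 3: θ'=-1.4812 (R=1.6000) → pose (-3.1862, -1.4360, -1.4812)

(-3.1862, -1.4360, -1.4812)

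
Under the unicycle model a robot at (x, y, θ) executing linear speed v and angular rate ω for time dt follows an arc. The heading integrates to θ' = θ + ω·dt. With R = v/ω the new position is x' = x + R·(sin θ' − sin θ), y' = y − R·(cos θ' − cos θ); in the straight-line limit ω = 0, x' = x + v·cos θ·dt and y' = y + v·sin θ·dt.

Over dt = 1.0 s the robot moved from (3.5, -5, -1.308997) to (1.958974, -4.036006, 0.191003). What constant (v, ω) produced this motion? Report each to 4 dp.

v = -2.0000, ω = 1.5000

Δθ = 0.191003 − -1.308997 = 1.500000
ω = Δθ/dt = 1.500000/1.0 = 1.5000
R = Δx/(sin θ' − sin θ) = -1.3333
v = R·ω = -1.3333·1.5000 = -2.0000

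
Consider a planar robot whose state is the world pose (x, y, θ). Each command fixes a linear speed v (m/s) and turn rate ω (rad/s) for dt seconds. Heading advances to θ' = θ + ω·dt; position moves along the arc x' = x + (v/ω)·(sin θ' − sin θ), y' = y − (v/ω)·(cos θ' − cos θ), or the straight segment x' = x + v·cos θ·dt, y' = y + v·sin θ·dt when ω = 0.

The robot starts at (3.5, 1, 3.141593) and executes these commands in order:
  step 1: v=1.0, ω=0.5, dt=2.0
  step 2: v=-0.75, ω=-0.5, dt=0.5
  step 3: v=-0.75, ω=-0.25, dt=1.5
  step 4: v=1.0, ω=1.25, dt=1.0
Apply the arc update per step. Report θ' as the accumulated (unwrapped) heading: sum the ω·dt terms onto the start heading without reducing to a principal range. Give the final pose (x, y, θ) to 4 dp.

step 1: θ'=4.1416 (R=2.0000) → pose (1.8171, 0.0806, 4.1416)
step 2: θ'=3.8916 (R=1.5000) → pose (2.0568, 0.3677, 3.8916)
step 3: θ'=3.5166 (R=3.0000) → pose (3.0029, 0.9641, 3.5166)
step 4: θ'=4.7666 (R=0.8000) → pose (2.4971, 0.1764, 4.7666)

(2.4971, 0.1764, 4.7666)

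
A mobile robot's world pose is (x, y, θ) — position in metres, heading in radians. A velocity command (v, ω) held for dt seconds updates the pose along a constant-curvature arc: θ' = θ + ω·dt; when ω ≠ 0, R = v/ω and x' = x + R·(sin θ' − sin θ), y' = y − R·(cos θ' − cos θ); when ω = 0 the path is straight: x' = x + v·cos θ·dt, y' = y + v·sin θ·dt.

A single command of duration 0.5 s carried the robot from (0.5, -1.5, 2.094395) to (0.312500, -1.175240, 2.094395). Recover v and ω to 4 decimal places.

v = 0.7500, ω = 0.0000

Δθ = 2.094395 − 2.094395 = 0.000000
ω = Δθ/dt = 0.000000/0.5 = 0.0000
ω = 0 → v = (Δx·cos θ + Δy·sin θ)/dt = 0.7500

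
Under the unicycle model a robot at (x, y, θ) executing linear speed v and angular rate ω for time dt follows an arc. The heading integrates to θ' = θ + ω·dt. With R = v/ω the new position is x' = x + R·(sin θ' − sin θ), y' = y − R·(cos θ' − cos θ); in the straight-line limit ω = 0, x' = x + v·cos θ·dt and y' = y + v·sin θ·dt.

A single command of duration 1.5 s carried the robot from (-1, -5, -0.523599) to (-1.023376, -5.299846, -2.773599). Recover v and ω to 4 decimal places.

v = 0.2500, ω = -1.5000

Δθ = -2.773599 − -0.523599 = -2.250000
ω = Δθ/dt = -2.250000/1.5 = -1.5000
R = −Δy/(cos θ' − cos θ) = -0.1667
v = R·ω = -0.1667·-1.5000 = 0.2500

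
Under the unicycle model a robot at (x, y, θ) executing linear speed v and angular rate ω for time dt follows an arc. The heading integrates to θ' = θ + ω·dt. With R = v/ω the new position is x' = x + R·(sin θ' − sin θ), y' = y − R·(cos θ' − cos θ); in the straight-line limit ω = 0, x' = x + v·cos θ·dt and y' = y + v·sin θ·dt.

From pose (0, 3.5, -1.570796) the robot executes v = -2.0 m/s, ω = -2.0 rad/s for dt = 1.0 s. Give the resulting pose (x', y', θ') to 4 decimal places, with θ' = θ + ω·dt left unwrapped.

(1.4161, 4.4093, -3.5708)

θ' = -1.5708 + -2.0·1.0 = -3.5708
R = v/ω = -2.0/-2.0 = 1.0000
x' = 0 + 1.0000·(sin -3.5708 − sin -1.5708) = 1.4161
y' = 3.5 − 1.0000·(cos -3.5708 − cos -1.5708) = 4.4093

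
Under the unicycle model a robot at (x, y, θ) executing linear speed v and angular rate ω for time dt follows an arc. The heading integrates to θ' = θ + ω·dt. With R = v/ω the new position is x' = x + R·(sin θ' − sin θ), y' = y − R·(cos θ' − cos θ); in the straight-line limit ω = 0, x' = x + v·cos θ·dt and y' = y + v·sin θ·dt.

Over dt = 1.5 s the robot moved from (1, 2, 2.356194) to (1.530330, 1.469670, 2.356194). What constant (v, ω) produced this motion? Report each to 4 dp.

v = -0.5000, ω = 0.0000

Δθ = 2.356194 − 2.356194 = 0.000000
ω = Δθ/dt = 0.000000/1.5 = 0.0000
ω = 0 → v = (Δx·cos θ + Δy·sin θ)/dt = -0.5000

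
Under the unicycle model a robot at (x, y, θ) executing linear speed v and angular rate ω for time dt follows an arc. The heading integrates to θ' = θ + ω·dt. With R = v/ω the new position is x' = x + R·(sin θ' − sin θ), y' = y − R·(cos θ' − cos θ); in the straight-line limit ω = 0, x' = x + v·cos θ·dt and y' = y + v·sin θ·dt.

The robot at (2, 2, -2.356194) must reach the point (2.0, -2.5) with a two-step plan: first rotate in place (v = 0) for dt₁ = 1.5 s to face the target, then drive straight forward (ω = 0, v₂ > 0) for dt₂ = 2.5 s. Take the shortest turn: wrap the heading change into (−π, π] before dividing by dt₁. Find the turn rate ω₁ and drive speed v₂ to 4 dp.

ω₁ = 0.5236, v₂ = 1.8000

heading to target = atan2(-2.5−2, 2−2) = -1.5708
Δθ = wrap(-1.5708 − -2.3562) = 0.7854; ω₁ = Δθ/dt₁ = 0.5236
distance = √((2−2)² + (-2.5−2)²) = 4.5000; v₂ = distance/dt₂ = 1.8000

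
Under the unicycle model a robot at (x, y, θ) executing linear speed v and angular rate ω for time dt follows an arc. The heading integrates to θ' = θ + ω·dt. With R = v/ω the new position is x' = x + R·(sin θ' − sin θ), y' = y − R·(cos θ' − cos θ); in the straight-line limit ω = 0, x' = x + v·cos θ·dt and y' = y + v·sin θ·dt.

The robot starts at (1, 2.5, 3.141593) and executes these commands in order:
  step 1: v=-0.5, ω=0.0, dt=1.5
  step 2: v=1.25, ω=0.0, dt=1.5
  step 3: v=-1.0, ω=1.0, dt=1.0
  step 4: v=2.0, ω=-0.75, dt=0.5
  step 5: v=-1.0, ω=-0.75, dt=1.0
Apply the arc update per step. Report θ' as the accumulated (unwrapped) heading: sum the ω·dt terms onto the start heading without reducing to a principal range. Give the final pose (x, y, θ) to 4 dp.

step 1: θ'=3.1416 (straight) → pose (1.7500, 2.5000, 3.1416)
step 2: θ'=3.1416 (straight) → pose (-0.1250, 2.5000, 3.1416)
step 3: θ'=4.1416 (R=-1.0000) → pose (0.7165, 2.9597, 4.1416)
step 4: θ'=3.7666 (R=-2.6667) → pose (0.0328, 2.2379, 3.7666)
step 5: θ'=3.0166 (R=1.3333) → pose (0.9792, 2.4796, 3.0166)

(0.9792, 2.4796, 3.0166)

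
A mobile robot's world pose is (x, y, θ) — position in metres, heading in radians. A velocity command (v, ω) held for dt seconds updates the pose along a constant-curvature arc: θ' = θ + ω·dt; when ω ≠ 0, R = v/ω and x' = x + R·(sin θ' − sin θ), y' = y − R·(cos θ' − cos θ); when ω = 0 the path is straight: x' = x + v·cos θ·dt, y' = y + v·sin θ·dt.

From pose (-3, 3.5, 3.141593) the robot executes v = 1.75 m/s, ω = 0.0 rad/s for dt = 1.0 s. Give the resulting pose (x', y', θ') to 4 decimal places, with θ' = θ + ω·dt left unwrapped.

θ' = 3.1416 + 0.0·1.0 = 3.1416
ω = 0 → straight: x' = -3 + 1.75·cos(3.1416)·1.0 = -4.7500
y' = 3.5 + 1.75·sin(3.1416)·1.0 = 3.5000

(-4.7500, 3.5000, 3.1416)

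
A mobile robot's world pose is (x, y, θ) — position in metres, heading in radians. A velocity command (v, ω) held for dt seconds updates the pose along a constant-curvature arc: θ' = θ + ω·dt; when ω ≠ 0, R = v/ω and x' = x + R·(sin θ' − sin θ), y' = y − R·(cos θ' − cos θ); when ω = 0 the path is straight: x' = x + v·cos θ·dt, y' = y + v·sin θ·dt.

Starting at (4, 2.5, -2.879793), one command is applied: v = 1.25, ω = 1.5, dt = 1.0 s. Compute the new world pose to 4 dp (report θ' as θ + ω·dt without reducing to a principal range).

θ' = -2.8798 + 1.5·1.0 = -1.3798
R = v/ω = 1.25/1.5 = 0.8333
x' = 4 + 0.8333·(sin -1.3798 − sin -2.8798) = 3.3975
y' = 2.5 − 0.8333·(cos -1.3798 − cos -2.8798) = 1.5369

(3.3975, 1.5369, -1.3798)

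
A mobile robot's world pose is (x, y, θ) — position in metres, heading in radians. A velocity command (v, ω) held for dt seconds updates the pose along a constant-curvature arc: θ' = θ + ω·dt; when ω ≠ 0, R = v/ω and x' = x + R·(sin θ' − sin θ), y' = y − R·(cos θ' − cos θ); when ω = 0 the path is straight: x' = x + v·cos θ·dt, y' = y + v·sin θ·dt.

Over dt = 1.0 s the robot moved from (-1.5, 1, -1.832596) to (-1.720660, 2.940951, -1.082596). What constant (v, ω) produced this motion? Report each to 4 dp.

v = -2.0000, ω = 0.7500

Δθ = -1.082596 − -1.832596 = 0.750000
ω = Δθ/dt = 0.750000/1.0 = 0.7500
R = −Δy/(cos θ' − cos θ) = -2.6667
v = R·ω = -2.6667·0.7500 = -2.0000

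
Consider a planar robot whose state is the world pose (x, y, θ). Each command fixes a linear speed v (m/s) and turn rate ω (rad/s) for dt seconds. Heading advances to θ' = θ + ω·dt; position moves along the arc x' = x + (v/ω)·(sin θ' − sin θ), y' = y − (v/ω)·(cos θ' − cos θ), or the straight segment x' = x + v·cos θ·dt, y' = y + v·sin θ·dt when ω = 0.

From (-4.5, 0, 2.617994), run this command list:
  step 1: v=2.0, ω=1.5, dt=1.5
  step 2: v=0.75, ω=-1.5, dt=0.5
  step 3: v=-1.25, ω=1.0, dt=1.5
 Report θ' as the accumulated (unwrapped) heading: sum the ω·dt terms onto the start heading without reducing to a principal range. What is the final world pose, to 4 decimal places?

(-6.8277, -0.0353, 5.6180)

step 1: θ'=4.8680 (R=1.3333) → pose (-6.4839, -1.3613, 4.8680)
step 2: θ'=4.1180 (R=-0.5000) → pose (-6.5636, -1.7188, 4.1180)
step 3: θ'=5.6180 (R=-1.2500) → pose (-6.8277, -0.0353, 5.6180)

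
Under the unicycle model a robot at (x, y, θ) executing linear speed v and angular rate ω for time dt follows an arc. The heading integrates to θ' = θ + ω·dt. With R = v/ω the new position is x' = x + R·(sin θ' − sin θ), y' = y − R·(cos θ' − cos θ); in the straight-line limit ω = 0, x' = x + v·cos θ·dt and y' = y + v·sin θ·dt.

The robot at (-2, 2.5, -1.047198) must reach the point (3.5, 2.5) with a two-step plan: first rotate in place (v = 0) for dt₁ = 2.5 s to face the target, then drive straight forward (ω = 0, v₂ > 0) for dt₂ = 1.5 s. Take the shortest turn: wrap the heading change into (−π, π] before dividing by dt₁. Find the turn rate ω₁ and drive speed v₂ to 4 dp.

heading to target = atan2(2.5−2.5, 3.5−-2) = 0.0000
Δθ = wrap(0.0000 − -1.0472) = 1.0472; ω₁ = Δθ/dt₁ = 0.4189
distance = √((3.5−-2)² + (2.5−2.5)²) = 5.5000; v₂ = distance/dt₂ = 3.6667

ω₁ = 0.4189, v₂ = 3.6667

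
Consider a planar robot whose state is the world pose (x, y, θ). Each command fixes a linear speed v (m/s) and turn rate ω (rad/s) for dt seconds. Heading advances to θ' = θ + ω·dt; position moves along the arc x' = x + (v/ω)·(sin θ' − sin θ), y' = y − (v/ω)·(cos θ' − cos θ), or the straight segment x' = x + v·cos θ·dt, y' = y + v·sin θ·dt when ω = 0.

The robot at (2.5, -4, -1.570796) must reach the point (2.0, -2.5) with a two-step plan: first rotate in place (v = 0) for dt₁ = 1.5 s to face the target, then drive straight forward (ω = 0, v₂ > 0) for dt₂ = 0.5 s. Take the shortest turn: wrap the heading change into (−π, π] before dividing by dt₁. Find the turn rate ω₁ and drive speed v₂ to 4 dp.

heading to target = atan2(-2.5−-4, 2−2.5) = 1.8925
Δθ = wrap(1.8925 − -1.5708) = -2.8198; ω₁ = Δθ/dt₁ = -1.8799
distance = √((2−2.5)² + (-2.5−-4)²) = 1.5811; v₂ = distance/dt₂ = 3.1623

ω₁ = -1.8799, v₂ = 3.1623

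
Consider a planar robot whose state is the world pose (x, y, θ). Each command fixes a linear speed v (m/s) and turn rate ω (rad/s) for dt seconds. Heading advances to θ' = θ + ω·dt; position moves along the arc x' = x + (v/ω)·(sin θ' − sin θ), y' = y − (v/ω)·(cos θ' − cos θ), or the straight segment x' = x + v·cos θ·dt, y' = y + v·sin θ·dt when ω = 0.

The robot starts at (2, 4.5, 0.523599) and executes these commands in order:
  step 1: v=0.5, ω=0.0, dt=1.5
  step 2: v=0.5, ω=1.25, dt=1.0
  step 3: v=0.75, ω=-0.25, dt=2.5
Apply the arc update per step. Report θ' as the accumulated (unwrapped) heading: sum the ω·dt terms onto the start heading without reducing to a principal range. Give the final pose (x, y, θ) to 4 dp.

step 1: θ'=0.5236 (straight) → pose (2.6495, 4.8750, 0.5236)
step 2: θ'=1.7736 (R=0.4000) → pose (2.8413, 5.3020, 1.7736)
step 3: θ'=1.1486 (R=-3.0000) → pose (3.0433, 7.1355, 1.1486)

(3.0433, 7.1355, 1.1486)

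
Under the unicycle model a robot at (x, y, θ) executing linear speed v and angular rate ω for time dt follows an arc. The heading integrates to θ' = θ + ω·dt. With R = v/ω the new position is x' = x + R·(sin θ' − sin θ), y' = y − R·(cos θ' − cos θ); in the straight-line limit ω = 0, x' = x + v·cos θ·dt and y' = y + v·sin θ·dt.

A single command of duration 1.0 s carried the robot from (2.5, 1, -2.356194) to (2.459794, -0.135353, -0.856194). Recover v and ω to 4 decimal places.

v = 1.2500, ω = 1.5000

Δθ = -0.856194 − -2.356194 = 1.500000
ω = Δθ/dt = 1.500000/1.0 = 1.5000
R = −Δy/(cos θ' − cos θ) = 0.8333
v = R·ω = 0.8333·1.5000 = 1.2500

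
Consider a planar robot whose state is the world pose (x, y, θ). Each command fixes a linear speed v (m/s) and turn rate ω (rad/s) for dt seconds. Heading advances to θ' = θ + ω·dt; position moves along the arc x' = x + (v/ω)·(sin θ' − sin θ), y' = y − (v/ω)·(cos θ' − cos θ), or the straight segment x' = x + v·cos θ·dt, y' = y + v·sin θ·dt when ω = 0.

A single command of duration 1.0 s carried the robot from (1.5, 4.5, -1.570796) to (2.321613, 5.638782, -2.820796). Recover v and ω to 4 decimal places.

Δθ = -2.820796 − -1.570796 = -1.250000
ω = Δθ/dt = -1.250000/1.0 = -1.2500
R = −Δy/(cos θ' − cos θ) = 1.2000
v = R·ω = 1.2000·-1.2500 = -1.5000

v = -1.5000, ω = -1.2500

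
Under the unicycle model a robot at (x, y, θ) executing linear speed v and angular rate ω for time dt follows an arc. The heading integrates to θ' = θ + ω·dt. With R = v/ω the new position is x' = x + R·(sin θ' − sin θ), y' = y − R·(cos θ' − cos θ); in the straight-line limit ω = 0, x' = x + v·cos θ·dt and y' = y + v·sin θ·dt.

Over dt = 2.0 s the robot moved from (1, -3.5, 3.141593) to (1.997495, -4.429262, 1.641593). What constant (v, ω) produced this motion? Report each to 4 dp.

Δθ = 1.641593 − 3.141593 = -1.500000
ω = Δθ/dt = -1.500000/2.0 = -0.7500
R = Δx/(sin θ' − sin θ) = 1.0000
v = R·ω = 1.0000·-0.7500 = -0.7500

v = -0.7500, ω = -0.7500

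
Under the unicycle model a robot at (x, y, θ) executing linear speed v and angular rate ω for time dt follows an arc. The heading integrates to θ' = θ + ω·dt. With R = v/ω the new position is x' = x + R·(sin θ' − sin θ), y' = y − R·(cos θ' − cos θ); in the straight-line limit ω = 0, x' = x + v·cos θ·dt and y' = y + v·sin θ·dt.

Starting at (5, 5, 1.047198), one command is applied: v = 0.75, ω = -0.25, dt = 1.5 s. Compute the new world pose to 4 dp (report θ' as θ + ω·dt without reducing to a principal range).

(5.7300, 5.8474, 0.6722)

θ' = 1.0472 + -0.25·1.5 = 0.6722
R = v/ω = 0.75/-0.25 = -3.0000
x' = 5 + -3.0000·(sin 0.6722 − sin 1.0472) = 5.7300
y' = 5 − -3.0000·(cos 0.6722 − cos 1.0472) = 5.8474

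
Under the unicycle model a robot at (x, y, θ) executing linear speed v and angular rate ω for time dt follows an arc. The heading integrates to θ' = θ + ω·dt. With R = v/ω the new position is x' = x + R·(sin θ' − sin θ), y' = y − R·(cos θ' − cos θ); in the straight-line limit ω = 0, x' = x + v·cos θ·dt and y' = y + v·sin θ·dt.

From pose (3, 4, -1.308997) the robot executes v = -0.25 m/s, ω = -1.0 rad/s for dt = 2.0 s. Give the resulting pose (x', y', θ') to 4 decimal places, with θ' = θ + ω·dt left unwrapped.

θ' = -1.3090 + -1.0·2.0 = -3.3090
R = v/ω = -0.25/-1.0 = 0.2500
x' = 3 + 0.2500·(sin -3.3090 − sin -1.3090) = 3.2831
y' = 4 − 0.2500·(cos -3.3090 − cos -1.3090) = 4.3112

(3.2831, 4.3112, -3.3090)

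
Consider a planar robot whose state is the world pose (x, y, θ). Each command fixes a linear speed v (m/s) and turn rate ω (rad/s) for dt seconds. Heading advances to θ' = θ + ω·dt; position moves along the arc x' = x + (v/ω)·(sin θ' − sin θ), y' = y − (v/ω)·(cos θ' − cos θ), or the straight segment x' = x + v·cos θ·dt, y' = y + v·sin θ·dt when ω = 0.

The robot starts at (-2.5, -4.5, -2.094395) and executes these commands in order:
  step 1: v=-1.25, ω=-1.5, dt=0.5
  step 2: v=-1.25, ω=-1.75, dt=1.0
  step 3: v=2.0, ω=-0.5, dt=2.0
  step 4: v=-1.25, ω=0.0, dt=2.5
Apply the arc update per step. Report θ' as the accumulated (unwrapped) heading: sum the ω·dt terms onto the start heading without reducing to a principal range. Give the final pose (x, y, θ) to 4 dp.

(-2.0866, -3.1461, -5.5944)

step 1: θ'=-2.8444 (R=0.8333) → pose (-2.0223, -4.1199, -2.8444)
step 2: θ'=-4.5944 (R=0.7143) → pose (-1.1039, -4.7188, -4.5944)
step 3: θ'=-5.5944 (R=-4.0000) → pose (0.3259, -1.1598, -5.5944)
step 4: θ'=-5.5944 (straight) → pose (-2.0866, -3.1461, -5.5944)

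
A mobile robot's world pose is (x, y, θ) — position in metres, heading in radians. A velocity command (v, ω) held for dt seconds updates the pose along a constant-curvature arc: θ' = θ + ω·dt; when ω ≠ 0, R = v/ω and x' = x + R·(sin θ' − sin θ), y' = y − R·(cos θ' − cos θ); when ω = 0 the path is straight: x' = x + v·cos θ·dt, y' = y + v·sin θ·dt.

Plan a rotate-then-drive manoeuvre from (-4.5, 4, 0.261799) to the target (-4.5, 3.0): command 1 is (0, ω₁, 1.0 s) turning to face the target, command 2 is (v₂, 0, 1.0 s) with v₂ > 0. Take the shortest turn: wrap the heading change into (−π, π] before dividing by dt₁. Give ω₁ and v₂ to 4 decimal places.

heading to target = atan2(3−4, -4.5−-4.5) = -1.5708
Δθ = wrap(-1.5708 − 0.2618) = -1.8326; ω₁ = Δθ/dt₁ = -1.8326
distance = √((-4.5−-4.5)² + (3−4)²) = 1.0000; v₂ = distance/dt₂ = 1.0000

ω₁ = -1.8326, v₂ = 1.0000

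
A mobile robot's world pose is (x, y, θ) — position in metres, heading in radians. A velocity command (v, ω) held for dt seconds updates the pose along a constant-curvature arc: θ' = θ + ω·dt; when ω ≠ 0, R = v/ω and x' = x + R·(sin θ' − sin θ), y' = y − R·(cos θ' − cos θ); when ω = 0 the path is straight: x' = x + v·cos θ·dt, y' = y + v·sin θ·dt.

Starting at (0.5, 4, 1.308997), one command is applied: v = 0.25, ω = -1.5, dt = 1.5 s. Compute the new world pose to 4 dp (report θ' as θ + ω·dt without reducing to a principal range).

(0.7957, 4.0550, -0.9410)

θ' = 1.3090 + -1.5·1.5 = -0.9410
R = v/ω = 0.25/-1.5 = -0.1667
x' = 0.5 + -0.1667·(sin -0.9410 − sin 1.3090) = 0.7957
y' = 4 − -0.1667·(cos -0.9410 − cos 1.3090) = 4.0550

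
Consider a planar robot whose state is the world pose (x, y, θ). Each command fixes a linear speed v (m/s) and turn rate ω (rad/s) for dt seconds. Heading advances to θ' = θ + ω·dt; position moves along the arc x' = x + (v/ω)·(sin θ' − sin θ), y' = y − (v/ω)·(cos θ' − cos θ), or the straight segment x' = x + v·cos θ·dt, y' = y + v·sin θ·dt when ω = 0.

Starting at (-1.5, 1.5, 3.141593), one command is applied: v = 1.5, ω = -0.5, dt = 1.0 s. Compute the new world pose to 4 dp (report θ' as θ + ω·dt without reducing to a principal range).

θ' = 3.1416 + -0.5·1.0 = 2.6416
R = v/ω = 1.5/-0.5 = -3.0000
x' = -1.5 + -3.0000·(sin 2.6416 − sin 3.1416) = -2.9383
y' = 1.5 − -3.0000·(cos 2.6416 − cos 3.1416) = 1.8673

(-2.9383, 1.8673, 2.6416)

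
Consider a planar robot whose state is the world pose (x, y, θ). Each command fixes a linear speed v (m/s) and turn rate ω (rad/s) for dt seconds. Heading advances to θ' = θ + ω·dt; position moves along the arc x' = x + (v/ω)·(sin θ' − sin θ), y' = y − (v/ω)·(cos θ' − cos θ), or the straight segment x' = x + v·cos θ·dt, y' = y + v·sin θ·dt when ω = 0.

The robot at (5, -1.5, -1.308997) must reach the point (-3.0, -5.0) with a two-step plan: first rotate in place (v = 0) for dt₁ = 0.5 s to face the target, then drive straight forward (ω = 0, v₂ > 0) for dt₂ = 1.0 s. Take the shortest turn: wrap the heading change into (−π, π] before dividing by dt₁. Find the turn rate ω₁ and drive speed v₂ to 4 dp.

heading to target = atan2(-5−-1.5, -3−5) = -2.7292
Δθ = wrap(-2.7292 − -1.3090) = -1.4202; ω₁ = Δθ/dt₁ = -2.8404
distance = √((-3−5)² + (-5−-1.5)²) = 8.7321; v₂ = distance/dt₂ = 8.7321

ω₁ = -2.8404, v₂ = 8.7321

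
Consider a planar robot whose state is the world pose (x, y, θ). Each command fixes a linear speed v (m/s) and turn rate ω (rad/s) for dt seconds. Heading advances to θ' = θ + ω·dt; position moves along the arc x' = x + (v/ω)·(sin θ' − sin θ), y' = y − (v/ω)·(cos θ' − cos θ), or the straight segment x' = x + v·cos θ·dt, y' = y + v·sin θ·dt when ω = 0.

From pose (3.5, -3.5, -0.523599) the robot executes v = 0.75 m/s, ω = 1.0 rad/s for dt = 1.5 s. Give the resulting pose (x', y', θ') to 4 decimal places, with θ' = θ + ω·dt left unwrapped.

θ' = -0.5236 + 1.0·1.5 = 0.9764
R = v/ω = 0.75/1.0 = 0.7500
x' = 3.5 + 0.7500·(sin 0.9764 − sin -0.5236) = 4.4964
y' = -3.5 − 0.7500·(cos 0.9764 − cos -0.5236) = -3.2705

(4.4964, -3.2705, 0.9764)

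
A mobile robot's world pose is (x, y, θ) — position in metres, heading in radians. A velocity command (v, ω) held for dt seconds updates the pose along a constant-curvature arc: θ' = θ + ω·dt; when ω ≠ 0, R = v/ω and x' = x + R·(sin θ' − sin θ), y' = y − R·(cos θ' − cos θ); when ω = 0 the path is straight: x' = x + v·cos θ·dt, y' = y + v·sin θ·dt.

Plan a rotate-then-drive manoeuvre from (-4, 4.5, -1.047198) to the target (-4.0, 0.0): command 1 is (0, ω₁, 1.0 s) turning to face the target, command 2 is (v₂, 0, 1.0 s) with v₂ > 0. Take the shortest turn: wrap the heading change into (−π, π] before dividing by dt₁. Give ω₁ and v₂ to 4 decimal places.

heading to target = atan2(0−4.5, -4−-4) = -1.5708
Δθ = wrap(-1.5708 − -1.0472) = -0.5236; ω₁ = Δθ/dt₁ = -0.5236
distance = √((-4−-4)² + (0−4.5)²) = 4.5000; v₂ = distance/dt₂ = 4.5000

ω₁ = -0.5236, v₂ = 4.5000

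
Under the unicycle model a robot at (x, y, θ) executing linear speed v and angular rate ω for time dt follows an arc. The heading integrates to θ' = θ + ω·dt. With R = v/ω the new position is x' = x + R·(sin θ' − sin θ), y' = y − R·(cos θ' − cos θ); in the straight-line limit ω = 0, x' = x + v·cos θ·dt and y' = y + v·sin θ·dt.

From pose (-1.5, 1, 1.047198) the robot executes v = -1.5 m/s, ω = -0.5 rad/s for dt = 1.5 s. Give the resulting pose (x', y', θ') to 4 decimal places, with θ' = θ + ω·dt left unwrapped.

(-3.2196, -0.3685, 0.2972)

θ' = 1.0472 + -0.5·1.5 = 0.2972
R = v/ω = -1.5/-0.5 = 3.0000
x' = -1.5 + 3.0000·(sin 0.2972 − sin 1.0472) = -3.2196
y' = 1 − 3.0000·(cos 0.2972 − cos 1.0472) = -0.3685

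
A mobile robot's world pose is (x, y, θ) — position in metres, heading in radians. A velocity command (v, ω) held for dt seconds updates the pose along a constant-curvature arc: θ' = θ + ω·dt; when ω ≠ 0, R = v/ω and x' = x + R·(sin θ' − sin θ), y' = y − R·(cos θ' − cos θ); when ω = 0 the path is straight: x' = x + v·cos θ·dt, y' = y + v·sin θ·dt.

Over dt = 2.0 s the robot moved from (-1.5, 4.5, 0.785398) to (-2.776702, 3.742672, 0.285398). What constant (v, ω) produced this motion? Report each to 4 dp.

v = -0.7500, ω = -0.2500

Δθ = 0.285398 − 0.785398 = -0.500000
ω = Δθ/dt = -0.500000/2.0 = -0.2500
R = Δx/(sin θ' − sin θ) = 3.0000
v = R·ω = 3.0000·-0.2500 = -0.7500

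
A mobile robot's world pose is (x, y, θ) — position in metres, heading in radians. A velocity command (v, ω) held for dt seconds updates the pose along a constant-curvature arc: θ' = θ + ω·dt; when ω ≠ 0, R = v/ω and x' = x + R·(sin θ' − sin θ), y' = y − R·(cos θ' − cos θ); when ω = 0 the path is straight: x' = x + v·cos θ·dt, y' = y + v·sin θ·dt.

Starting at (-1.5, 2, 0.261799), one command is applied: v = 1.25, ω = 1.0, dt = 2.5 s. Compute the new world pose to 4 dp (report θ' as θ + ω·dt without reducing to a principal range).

θ' = 0.2618 + 1.0·2.5 = 2.7618
R = v/ω = 1.25/1.0 = 1.2500
x' = -1.5 + 1.2500·(sin 2.7618 − sin 0.2618) = -1.3601
y' = 2 − 1.2500·(cos 2.7618 − cos 0.2618) = 4.3683

(-1.3601, 4.3683, 2.7618)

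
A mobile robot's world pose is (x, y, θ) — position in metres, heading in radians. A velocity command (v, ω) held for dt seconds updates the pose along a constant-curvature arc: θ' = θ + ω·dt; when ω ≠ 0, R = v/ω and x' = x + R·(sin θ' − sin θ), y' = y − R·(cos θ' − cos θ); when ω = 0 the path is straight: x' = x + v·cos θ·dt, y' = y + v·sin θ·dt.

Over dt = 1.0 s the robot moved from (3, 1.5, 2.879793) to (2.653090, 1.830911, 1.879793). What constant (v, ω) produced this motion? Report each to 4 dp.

v = 0.5000, ω = -1.0000

Δθ = 1.879793 − 2.879793 = -1.000000
ω = Δθ/dt = -1.000000/1.0 = -1.0000
R = Δx/(sin θ' − sin θ) = -0.5000
v = R·ω = -0.5000·-1.0000 = 0.5000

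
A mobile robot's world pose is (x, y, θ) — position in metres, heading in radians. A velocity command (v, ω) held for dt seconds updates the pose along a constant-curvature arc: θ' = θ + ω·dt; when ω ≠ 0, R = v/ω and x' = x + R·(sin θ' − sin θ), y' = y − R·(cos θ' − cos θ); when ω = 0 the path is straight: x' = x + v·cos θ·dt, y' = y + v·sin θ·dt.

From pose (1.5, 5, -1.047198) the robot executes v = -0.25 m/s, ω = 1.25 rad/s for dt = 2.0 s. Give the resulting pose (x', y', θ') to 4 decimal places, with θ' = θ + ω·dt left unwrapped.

(1.1282, 4.9235, 1.4528)

θ' = -1.0472 + 1.25·2.0 = 1.4528
R = v/ω = -0.25/1.25 = -0.2000
x' = 1.5 + -0.2000·(sin 1.4528 − sin -1.0472) = 1.1282
y' = 5 − -0.2000·(cos 1.4528 − cos -1.0472) = 4.9235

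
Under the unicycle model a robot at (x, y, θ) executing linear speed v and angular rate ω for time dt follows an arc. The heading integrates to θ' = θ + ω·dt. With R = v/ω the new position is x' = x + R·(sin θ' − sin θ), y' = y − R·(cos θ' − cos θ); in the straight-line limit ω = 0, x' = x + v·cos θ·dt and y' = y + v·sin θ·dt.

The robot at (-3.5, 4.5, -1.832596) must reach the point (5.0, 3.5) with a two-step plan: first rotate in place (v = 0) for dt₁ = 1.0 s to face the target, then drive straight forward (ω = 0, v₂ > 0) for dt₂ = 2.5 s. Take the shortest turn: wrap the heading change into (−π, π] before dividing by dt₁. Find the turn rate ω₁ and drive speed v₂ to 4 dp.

heading to target = atan2(3.5−4.5, 5−-3.5) = -0.1171
Δθ = wrap(-0.1171 − -1.8326) = 1.7155; ω₁ = Δθ/dt₁ = 1.7155
distance = √((5−-3.5)² + (3.5−4.5)²) = 8.5586; v₂ = distance/dt₂ = 3.4234

ω₁ = 1.7155, v₂ = 3.4234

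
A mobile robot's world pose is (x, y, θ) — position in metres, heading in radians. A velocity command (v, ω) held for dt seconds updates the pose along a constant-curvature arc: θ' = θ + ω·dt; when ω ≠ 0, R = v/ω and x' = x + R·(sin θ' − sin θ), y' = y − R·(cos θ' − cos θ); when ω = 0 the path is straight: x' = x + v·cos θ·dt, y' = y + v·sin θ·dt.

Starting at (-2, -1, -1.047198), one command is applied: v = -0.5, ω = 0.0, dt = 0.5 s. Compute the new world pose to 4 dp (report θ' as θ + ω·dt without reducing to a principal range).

(-2.1250, -0.7835, -1.0472)

θ' = -1.0472 + 0.0·0.5 = -1.0472
ω = 0 → straight: x' = -2 + -0.5·cos(-1.0472)·0.5 = -2.1250
y' = -1 + -0.5·sin(-1.0472)·0.5 = -0.7835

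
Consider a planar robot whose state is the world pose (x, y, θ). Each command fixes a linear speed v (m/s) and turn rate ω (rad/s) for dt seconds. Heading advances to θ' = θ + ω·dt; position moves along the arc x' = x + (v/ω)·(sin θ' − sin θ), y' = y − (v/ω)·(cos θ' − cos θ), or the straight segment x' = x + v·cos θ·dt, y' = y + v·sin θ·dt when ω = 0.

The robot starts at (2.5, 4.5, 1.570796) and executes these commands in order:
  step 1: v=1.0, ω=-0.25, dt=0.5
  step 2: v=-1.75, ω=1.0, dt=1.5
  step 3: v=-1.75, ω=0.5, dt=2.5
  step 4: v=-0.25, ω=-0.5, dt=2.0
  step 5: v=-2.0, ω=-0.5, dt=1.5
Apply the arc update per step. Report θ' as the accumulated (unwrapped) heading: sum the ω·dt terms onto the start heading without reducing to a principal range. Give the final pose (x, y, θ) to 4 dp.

(10.8396, 4.0967, 2.4458)

step 1: θ'=1.4458 (R=-4.0000) → pose (2.5312, 4.9987, 1.4458)
step 2: θ'=2.9458 (R=-1.7500) → pose (3.9271, 3.0640, 2.9458)
step 3: θ'=4.1958 (R=-3.5000) → pose (7.6513, 4.7684, 4.1958)
step 4: θ'=3.1958 (R=0.5000) → pose (8.0590, 5.0207, 3.1958)
step 5: θ'=2.4458 (R=4.0000) → pose (10.8396, 4.0967, 2.4458)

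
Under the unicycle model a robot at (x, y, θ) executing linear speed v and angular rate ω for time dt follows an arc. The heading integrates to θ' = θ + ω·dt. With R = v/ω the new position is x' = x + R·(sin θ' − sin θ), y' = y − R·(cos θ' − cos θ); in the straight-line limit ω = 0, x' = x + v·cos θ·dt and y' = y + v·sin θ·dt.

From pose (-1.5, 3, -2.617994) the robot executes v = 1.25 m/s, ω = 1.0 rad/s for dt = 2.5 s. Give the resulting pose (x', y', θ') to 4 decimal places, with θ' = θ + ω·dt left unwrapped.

(-1.0222, 0.6762, -0.1180)

θ' = -2.6180 + 1.0·2.5 = -0.1180
R = v/ω = 1.25/1.0 = 1.2500
x' = -1.5 + 1.2500·(sin -0.1180 − sin -2.6180) = -1.0222
y' = 3 − 1.2500·(cos -0.1180 − cos -2.6180) = 0.6762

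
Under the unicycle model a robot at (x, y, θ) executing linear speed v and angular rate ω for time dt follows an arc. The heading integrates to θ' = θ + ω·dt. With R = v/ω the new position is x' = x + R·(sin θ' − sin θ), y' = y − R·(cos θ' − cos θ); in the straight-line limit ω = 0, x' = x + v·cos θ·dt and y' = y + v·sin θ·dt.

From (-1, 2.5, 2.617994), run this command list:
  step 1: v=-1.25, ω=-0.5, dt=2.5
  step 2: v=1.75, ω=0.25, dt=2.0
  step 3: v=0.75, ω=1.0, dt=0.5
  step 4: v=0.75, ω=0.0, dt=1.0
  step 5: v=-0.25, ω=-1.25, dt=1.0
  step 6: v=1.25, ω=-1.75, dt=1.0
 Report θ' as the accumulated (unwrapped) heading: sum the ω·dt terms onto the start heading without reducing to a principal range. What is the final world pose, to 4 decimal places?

step 1: θ'=1.3680 (R=2.5000) → pose (0.1988, -0.1686, 1.3680)
step 2: θ'=1.8680 (R=7.0000) → pose (0.0353, 3.2912, 1.8680)
step 3: θ'=2.3680 (R=0.7500) → pose (-0.1577, 3.6081, 2.3680)
step 4: θ'=2.3680 (straight) → pose (-0.6943, 4.1322, 2.3680)
step 5: θ'=1.1180 (R=0.2000) → pose (-0.6542, 3.9016, 1.1180)
step 6: θ'=-0.6320 (R=-0.7143) → pose (0.4101, 4.1654, -0.6320)

(0.4101, 4.1654, -0.6320)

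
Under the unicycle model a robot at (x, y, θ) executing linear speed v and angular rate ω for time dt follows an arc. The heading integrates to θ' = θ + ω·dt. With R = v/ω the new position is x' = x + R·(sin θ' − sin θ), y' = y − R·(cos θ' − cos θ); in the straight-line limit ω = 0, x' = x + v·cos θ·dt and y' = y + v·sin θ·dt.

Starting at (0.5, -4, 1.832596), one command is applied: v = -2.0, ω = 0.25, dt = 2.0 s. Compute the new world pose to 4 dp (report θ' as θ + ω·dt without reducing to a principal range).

(2.4386, -7.4512, 2.3326)

θ' = 1.8326 + 0.25·2.0 = 2.3326
R = v/ω = -2.0/0.25 = -8.0000
x' = 0.5 + -8.0000·(sin 2.3326 − sin 1.8326) = 2.4386
y' = -4 − -8.0000·(cos 2.3326 − cos 1.8326) = -7.4512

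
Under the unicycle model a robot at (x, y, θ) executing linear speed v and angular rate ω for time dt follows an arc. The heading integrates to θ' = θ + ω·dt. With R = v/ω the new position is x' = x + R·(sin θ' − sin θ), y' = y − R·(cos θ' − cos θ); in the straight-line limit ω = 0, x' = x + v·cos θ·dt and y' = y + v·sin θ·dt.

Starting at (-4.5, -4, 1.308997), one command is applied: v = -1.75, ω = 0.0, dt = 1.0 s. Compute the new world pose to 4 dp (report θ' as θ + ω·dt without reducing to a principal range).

(-4.9529, -5.6904, 1.3090)

θ' = 1.3090 + 0.0·1.0 = 1.3090
ω = 0 → straight: x' = -4.5 + -1.75·cos(1.3090)·1.0 = -4.9529
y' = -4 + -1.75·sin(1.3090)·1.0 = -5.6904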